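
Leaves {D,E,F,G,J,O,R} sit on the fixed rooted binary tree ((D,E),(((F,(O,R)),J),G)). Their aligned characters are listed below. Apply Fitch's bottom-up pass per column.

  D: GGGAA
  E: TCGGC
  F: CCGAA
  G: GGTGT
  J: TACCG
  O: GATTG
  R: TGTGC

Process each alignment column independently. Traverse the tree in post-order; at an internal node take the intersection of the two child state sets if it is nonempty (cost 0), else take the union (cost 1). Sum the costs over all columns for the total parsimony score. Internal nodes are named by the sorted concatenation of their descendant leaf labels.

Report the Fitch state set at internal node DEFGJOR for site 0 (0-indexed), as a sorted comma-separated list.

[col 0] DE: children D:{G}, E:{T} ∪→ {G,T}; cost 1
[col 0] OR: children O:{G}, R:{T} ∪→ {G,T}; cost 1
[col 0] FOR: children F:{C}, OR:{G,T} ∪→ {C,G,T}; cost 1
[col 0] FJOR: children FOR:{C,G,T}, J:{T} ∩→ {T}; cost 0
[col 0] FGJOR: children FJOR:{T}, G:{G} ∪→ {G,T}; cost 1
[col 0] DEFGJOR: children DE:{G,T}, FGJOR:{G,T} ∩→ {G,T}; cost 0
[col 1] DE: children D:{G}, E:{C} ∪→ {C,G}; cost 1
[col 1] OR: children O:{A}, R:{G} ∪→ {A,G}; cost 1
[col 1] FOR: children F:{C}, OR:{A,G} ∪→ {A,C,G}; cost 1
[col 1] FJOR: children FOR:{A,C,G}, J:{A} ∩→ {A}; cost 0
[col 1] FGJOR: children FJOR:{A}, G:{G} ∪→ {A,G}; cost 1
[col 1] DEFGJOR: children DE:{C,G}, FGJOR:{A,G} ∩→ {G}; cost 0
[col 2] DE: children D:{G}, E:{G} ∩→ {G}; cost 0
[col 2] OR: children O:{T}, R:{T} ∩→ {T}; cost 0
[col 2] FOR: children F:{G}, OR:{T} ∪→ {G,T}; cost 1
[col 2] FJOR: children FOR:{G,T}, J:{C} ∪→ {C,G,T}; cost 1
[col 2] FGJOR: children FJOR:{C,G,T}, G:{T} ∩→ {T}; cost 0
[col 2] DEFGJOR: children DE:{G}, FGJOR:{T} ∪→ {G,T}; cost 1
[col 3] DE: children D:{A}, E:{G} ∪→ {A,G}; cost 1
[col 3] OR: children O:{T}, R:{G} ∪→ {G,T}; cost 1
[col 3] FOR: children F:{A}, OR:{G,T} ∪→ {A,G,T}; cost 1
[col 3] FJOR: children FOR:{A,G,T}, J:{C} ∪→ {A,C,G,T}; cost 1
[col 3] FGJOR: children FJOR:{A,C,G,T}, G:{G} ∩→ {G}; cost 0
[col 3] DEFGJOR: children DE:{A,G}, FGJOR:{G} ∩→ {G}; cost 0
[col 4] DE: children D:{A}, E:{C} ∪→ {A,C}; cost 1
[col 4] OR: children O:{G}, R:{C} ∪→ {C,G}; cost 1
[col 4] FOR: children F:{A}, OR:{C,G} ∪→ {A,C,G}; cost 1
[col 4] FJOR: children FOR:{A,C,G}, J:{G} ∩→ {G}; cost 0
[col 4] FGJOR: children FJOR:{G}, G:{T} ∪→ {G,T}; cost 1
[col 4] DEFGJOR: children DE:{A,C}, FGJOR:{G,T} ∪→ {A,C,G,T}; cost 1
per-site changes: [4, 4, 3, 4, 5]; total = 20

G,T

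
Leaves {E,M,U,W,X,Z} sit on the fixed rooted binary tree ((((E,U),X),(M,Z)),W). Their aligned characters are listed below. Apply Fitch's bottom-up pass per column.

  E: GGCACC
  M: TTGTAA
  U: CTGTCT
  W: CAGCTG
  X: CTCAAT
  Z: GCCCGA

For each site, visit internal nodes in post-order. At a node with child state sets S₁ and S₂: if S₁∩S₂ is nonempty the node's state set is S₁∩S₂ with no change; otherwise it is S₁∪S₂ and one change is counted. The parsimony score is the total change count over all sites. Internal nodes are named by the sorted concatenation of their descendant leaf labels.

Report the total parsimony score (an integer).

18

EU@0: {G} ∪ {C} = {C,G} (union, +1)
EUX@0: {C,G} ∩ {C} = {C} (intersection, +0)
MZ@0: {T} ∪ {G} = {G,T} (union, +1)
EMUXZ@0: {C} ∪ {G,T} = {C,G,T} (union, +1)
EMUWXZ@0: {C,G,T} ∩ {C} = {C} (intersection, +0)
EU@1: {G} ∪ {T} = {G,T} (union, +1)
EUX@1: {G,T} ∩ {T} = {T} (intersection, +0)
MZ@1: {T} ∪ {C} = {C,T} (union, +1)
EMUXZ@1: {T} ∩ {C,T} = {T} (intersection, +0)
EMUWXZ@1: {T} ∪ {A} = {A,T} (union, +1)
EU@2: {C} ∪ {G} = {C,G} (union, +1)
EUX@2: {C,G} ∩ {C} = {C} (intersection, +0)
MZ@2: {G} ∪ {C} = {C,G} (union, +1)
EMUXZ@2: {C} ∩ {C,G} = {C} (intersection, +0)
EMUWXZ@2: {C} ∪ {G} = {C,G} (union, +1)
EU@3: {A} ∪ {T} = {A,T} (union, +1)
EUX@3: {A,T} ∩ {A} = {A} (intersection, +0)
MZ@3: {T} ∪ {C} = {C,T} (union, +1)
EMUXZ@3: {A} ∪ {C,T} = {A,C,T} (union, +1)
EMUWXZ@3: {A,C,T} ∩ {C} = {C} (intersection, +0)
EU@4: {C} ∩ {C} = {C} (intersection, +0)
EUX@4: {C} ∪ {A} = {A,C} (union, +1)
MZ@4: {A} ∪ {G} = {A,G} (union, +1)
EMUXZ@4: {A,C} ∩ {A,G} = {A} (intersection, +0)
EMUWXZ@4: {A} ∪ {T} = {A,T} (union, +1)
EU@5: {C} ∪ {T} = {C,T} (union, +1)
EUX@5: {C,T} ∩ {T} = {T} (intersection, +0)
MZ@5: {A} ∩ {A} = {A} (intersection, +0)
EMUXZ@5: {T} ∪ {A} = {A,T} (union, +1)
EMUWXZ@5: {A,T} ∪ {G} = {A,G,T} (union, +1)
per-site changes: [3, 3, 3, 3, 3, 3]; total = 18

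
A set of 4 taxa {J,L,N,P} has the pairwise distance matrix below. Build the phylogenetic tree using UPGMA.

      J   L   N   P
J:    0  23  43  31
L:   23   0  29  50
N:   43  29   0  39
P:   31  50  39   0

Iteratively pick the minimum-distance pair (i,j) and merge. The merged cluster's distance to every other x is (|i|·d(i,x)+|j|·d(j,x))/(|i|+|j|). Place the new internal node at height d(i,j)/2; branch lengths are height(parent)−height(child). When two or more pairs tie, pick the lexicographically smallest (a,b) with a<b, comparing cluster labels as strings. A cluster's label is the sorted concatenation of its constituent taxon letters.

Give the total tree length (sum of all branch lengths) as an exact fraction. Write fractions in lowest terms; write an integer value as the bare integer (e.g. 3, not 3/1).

139/2

1. join J+L (d=23) ⇒ JL; edges |J|=23/2, |L|=23/2
  updated: d(JL,N)=36, d(JL,P)=81/2
2. join JL+N (d=36) ⇒ JLN; edges |JL|=13/2, |N|=18
  updated: d(JLN,P)=40
3. join JLN+P (d=40) ⇒ JLNP; edges |JLN|=2, |P|=20
final tree: (((J:23/2,L:23/2):13/2,N:18):2,P:20)
total length: 139/2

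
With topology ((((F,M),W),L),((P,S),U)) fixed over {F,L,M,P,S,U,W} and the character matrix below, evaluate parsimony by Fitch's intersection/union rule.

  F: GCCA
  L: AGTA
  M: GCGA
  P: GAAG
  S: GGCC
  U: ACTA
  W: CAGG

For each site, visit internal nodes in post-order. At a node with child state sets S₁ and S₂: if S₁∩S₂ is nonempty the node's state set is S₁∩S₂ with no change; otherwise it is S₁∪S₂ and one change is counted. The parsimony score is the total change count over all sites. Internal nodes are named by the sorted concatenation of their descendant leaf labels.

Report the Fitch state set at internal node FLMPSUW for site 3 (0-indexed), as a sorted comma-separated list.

A

FM@0: {G} ∩ {G} = {G} (intersection, +0)
FMW@0: {G} ∪ {C} = {C,G} (union, +1)
FLMW@0: {C,G} ∪ {A} = {A,C,G} (union, +1)
PS@0: {G} ∩ {G} = {G} (intersection, +0)
PSU@0: {G} ∪ {A} = {A,G} (union, +1)
FLMPSUW@0: {A,C,G} ∩ {A,G} = {A,G} (intersection, +0)
FM@1: {C} ∩ {C} = {C} (intersection, +0)
FMW@1: {C} ∪ {A} = {A,C} (union, +1)
FLMW@1: {A,C} ∪ {G} = {A,C,G} (union, +1)
PS@1: {A} ∪ {G} = {A,G} (union, +1)
PSU@1: {A,G} ∪ {C} = {A,C,G} (union, +1)
FLMPSUW@1: {A,C,G} ∩ {A,C,G} = {A,C,G} (intersection, +0)
FM@2: {C} ∪ {G} = {C,G} (union, +1)
FMW@2: {C,G} ∩ {G} = {G} (intersection, +0)
FLMW@2: {G} ∪ {T} = {G,T} (union, +1)
PS@2: {A} ∪ {C} = {A,C} (union, +1)
PSU@2: {A,C} ∪ {T} = {A,C,T} (union, +1)
FLMPSUW@2: {G,T} ∩ {A,C,T} = {T} (intersection, +0)
FM@3: {A} ∩ {A} = {A} (intersection, +0)
FMW@3: {A} ∪ {G} = {A,G} (union, +1)
FLMW@3: {A,G} ∩ {A} = {A} (intersection, +0)
PS@3: {G} ∪ {C} = {C,G} (union, +1)
PSU@3: {C,G} ∪ {A} = {A,C,G} (union, +1)
FLMPSUW@3: {A} ∩ {A,C,G} = {A} (intersection, +0)
per-site changes: [3, 4, 4, 3]; total = 14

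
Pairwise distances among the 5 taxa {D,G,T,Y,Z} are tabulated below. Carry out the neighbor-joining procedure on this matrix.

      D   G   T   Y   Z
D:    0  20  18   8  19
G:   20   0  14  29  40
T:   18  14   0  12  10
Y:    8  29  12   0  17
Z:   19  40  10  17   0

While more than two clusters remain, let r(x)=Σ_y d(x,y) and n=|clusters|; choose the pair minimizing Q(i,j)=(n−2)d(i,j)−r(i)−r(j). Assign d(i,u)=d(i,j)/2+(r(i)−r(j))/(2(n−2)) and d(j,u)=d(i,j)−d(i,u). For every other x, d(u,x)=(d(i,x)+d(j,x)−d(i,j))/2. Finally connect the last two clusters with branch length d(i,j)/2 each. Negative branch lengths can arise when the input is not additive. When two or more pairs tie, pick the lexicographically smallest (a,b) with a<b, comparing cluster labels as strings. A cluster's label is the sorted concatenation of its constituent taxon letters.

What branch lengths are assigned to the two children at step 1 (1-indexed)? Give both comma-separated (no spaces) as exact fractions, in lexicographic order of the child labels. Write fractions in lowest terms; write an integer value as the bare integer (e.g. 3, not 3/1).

91/6,-7/6

1. join G+T (d=14, Q=-115) ⇒ GT; edges |G|=91/6, |T|=-7/6
  updated: d(D,GT)=12, d(GT,Y)=27/2, d(GT,Z)=18
2. join D+Y (d=8, Q=-123/2) ⇒ DY; edges |D|=33/8, |Y|=31/8
  updated: d(DY,GT)=35/4, d(DY,Z)=14
3. join DY+GT (d=35/4, Q=-163/4) ⇒ DGTY; edges |DY|=19/8, |GT|=51/8
  updated: d(DGTY,Z)=93/8
4. join DGTY+Z (d=93/8) ⇒ DGTYZ; edges |DGTY|=93/16, |Z|=93/16
final tree: (((D:33/8,Y:31/8):19/8,(G:91/6,T:-7/6):51/8):93/16,Z:93/16)
total length: 339/8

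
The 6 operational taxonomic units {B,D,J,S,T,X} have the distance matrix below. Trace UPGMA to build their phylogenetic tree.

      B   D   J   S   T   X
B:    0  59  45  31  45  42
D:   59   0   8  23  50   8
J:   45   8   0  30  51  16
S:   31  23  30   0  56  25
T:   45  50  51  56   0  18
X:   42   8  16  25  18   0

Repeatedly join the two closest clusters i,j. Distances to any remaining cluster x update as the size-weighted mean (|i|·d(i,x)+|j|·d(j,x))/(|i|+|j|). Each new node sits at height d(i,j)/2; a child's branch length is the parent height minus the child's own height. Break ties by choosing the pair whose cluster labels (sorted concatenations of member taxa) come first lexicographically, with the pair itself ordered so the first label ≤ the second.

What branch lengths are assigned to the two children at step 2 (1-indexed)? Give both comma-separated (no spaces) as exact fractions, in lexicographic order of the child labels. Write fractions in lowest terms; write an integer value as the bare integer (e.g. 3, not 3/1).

step 1: merge (D,J) at d=8; branch lengths D→4, J→4; new cluster DJ
  updated: d(B,DJ)=52, d(DJ,S)=53/2, d(DJ,T)=101/2, d(DJ,X)=12
step 2: merge (DJ,X) at d=12; branch lengths DJ→2, X→6; new cluster DJX
  updated: d(B,DJX)=146/3, d(DJX,S)=26, d(DJX,T)=119/3
step 3: merge (DJX,S) at d=26; branch lengths DJX→7, S→13; new cluster DJSX
  updated: d(B,DJSX)=177/4, d(DJSX,T)=175/4
step 4: merge (DJSX,T) at d=175/4; branch lengths DJSX→71/8, T→175/8; new cluster DJSTX
  updated: d(B,DJSTX)=222/5
step 5: merge (B,DJSTX) at d=222/5; branch lengths B→111/5, DJSTX→13/40; new cluster BDJSTX
final tree: (B:111/5,((((D:4,J:4):2,X:6):7,S:13):71/8,T:175/8):13/40)
total length: 3571/40

2,6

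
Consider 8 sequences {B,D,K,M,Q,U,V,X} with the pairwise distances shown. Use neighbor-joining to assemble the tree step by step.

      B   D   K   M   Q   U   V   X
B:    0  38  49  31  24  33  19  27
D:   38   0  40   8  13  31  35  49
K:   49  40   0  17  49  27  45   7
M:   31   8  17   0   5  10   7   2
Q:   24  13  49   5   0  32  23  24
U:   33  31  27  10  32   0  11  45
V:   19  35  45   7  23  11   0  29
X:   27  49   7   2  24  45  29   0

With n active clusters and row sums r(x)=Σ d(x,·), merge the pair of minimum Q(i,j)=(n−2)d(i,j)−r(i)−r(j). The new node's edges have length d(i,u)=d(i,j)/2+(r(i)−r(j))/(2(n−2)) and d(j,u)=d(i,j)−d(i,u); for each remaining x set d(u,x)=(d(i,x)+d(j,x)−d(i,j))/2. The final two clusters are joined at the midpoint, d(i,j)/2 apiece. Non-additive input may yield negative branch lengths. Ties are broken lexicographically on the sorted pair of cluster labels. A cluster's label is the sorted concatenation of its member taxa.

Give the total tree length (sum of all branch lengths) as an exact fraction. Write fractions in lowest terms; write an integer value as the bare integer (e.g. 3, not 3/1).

1. join K+X (d=7, Q=-375) ⇒ KX; edges |K|=31/4, |X|=-3/4
  updated: d(B,KX)=69/2, d(D,KX)=41, d(KX,M)=6, d(KX,Q)=33, d(KX,U)=65/2, d(KX,V)=67/2
2. join D+Q (d=13, Q=-231) ⇒ DQ; edges |D|=101/10, |Q|=29/10
  updated: d(B,DQ)=49/2, d(DQ,KX)=61/2, d(DQ,M)=0, d(DQ,U)=25, d(DQ,V)=45/2
3. join KX+M (d=6, Q=-167) ⇒ KMX; edges |KX|=107/8, |M|=-59/8
  updated: d(B,KMX)=119/4, d(DQ,KMX)=49/4, d(KMX,U)=73/4, d(KMX,V)=69/4
4. join DQ+KMX (d=49/4, Q=-125) ⇒ DKMQX; edges |DQ|=29/4, |KMX|=5
  updated: d(B,DKMQX)=21, d(DKMQX,U)=31/2, d(DKMQX,V)=55/4
5. join B+DKMQX (d=21, Q=-325/4) ⇒ BDKMQX; edges |B|=259/16, |DKMQX|=77/16
  updated: d(BDKMQX,U)=55/4, d(BDKMQX,V)=47/8
6. join BDKMQX+U (d=55/4, Q=-245/8) ⇒ BDKMQUX; edges |BDKMQX|=69/16, |U|=151/16
  updated: d(BDKMQUX,V)=25/16
7. join BDKMQUX+V (d=25/16) ⇒ BDKMQUVX; edges |BDKMQUX|=25/32, |V|=25/32
final tree: (((B:259/16,((D:101/10,Q:29/10):29/4,((K:31/4,X:-3/4):107/8,M:-59/8):5):77/16):69/16,U:151/16):25/32,V:25/32)
total length: 1193/16

1193/16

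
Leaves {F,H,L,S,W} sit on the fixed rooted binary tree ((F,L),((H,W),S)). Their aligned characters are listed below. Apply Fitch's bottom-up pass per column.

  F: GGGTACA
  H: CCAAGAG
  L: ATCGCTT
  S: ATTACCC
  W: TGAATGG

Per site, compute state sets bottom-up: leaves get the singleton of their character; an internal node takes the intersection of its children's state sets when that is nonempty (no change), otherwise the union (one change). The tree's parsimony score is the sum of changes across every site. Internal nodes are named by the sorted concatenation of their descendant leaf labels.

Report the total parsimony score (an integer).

site 0, node FL: F={G} ∪ L={A} → {A,G} (+1)
site 0, node HW: H={C} ∪ W={T} → {C,T} (+1)
site 0, node HSW: HW={C,T} ∪ S={A} → {A,C,T} (+1)
site 0, node FHLSW: FL={A,G} ∩ HSW={A,C,T} → {A} (+0)
site 1, node FL: F={G} ∪ L={T} → {G,T} (+1)
site 1, node HW: H={C} ∪ W={G} → {C,G} (+1)
site 1, node HSW: HW={C,G} ∪ S={T} → {C,G,T} (+1)
site 1, node FHLSW: FL={G,T} ∩ HSW={C,G,T} → {G,T} (+0)
site 2, node FL: F={G} ∪ L={C} → {C,G} (+1)
site 2, node HW: H={A} ∩ W={A} → {A} (+0)
site 2, node HSW: HW={A} ∪ S={T} → {A,T} (+1)
site 2, node FHLSW: FL={C,G} ∪ HSW={A,T} → {A,C,G,T} (+1)
site 3, node FL: F={T} ∪ L={G} → {G,T} (+1)
site 3, node HW: H={A} ∩ W={A} → {A} (+0)
site 3, node HSW: HW={A} ∩ S={A} → {A} (+0)
site 3, node FHLSW: FL={G,T} ∪ HSW={A} → {A,G,T} (+1)
site 4, node FL: F={A} ∪ L={C} → {A,C} (+1)
site 4, node HW: H={G} ∪ W={T} → {G,T} (+1)
site 4, node HSW: HW={G,T} ∪ S={C} → {C,G,T} (+1)
site 4, node FHLSW: FL={A,C} ∩ HSW={C,G,T} → {C} (+0)
site 5, node FL: F={C} ∪ L={T} → {C,T} (+1)
site 5, node HW: H={A} ∪ W={G} → {A,G} (+1)
site 5, node HSW: HW={A,G} ∪ S={C} → {A,C,G} (+1)
site 5, node FHLSW: FL={C,T} ∩ HSW={A,C,G} → {C} (+0)
site 6, node FL: F={A} ∪ L={T} → {A,T} (+1)
site 6, node HW: H={G} ∩ W={G} → {G} (+0)
site 6, node HSW: HW={G} ∪ S={C} → {C,G} (+1)
site 6, node FHLSW: FL={A,T} ∪ HSW={C,G} → {A,C,G,T} (+1)
per-site changes: [3, 3, 3, 2, 3, 3, 3]; total = 20

20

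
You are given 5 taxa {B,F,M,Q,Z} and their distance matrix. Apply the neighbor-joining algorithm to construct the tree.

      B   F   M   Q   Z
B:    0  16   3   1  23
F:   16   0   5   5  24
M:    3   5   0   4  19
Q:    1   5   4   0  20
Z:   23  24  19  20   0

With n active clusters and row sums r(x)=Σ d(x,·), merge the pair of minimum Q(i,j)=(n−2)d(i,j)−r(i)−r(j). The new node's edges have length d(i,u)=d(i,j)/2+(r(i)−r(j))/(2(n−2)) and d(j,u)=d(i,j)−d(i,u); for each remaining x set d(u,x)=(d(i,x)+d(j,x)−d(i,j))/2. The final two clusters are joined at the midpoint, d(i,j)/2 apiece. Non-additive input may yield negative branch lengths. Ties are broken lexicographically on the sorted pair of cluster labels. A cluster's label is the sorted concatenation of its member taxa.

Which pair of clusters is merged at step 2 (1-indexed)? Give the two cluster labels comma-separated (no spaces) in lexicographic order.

BQ,Z

iteration 1: select B,Q (d=1, Q=-70); attach at lengths (8/3, -5/3); label the merged cluster BQ
  updated: d(BQ,F)=10, d(BQ,M)=3, d(BQ,Z)=21
iteration 2: select BQ,Z (d=21, Q=-56); attach at lengths (3, 18); label the merged cluster BQZ
  updated: d(BQZ,F)=13/2, d(BQZ,M)=1/2
iteration 3: select BQZ,F (d=13/2, Q=-12); attach at lengths (1, 11/2); label the merged cluster BFQZ
  updated: d(BFQZ,M)=-1/2
iteration 4: select BFQZ,M (d=-1/2); attach at lengths (-1/4, -1/4); label the merged cluster BFMQZ
final tree: ((((B:8/3,Q:-5/3):3,Z:18):1,F:11/2):-1/4,M:-1/4)
total length: 28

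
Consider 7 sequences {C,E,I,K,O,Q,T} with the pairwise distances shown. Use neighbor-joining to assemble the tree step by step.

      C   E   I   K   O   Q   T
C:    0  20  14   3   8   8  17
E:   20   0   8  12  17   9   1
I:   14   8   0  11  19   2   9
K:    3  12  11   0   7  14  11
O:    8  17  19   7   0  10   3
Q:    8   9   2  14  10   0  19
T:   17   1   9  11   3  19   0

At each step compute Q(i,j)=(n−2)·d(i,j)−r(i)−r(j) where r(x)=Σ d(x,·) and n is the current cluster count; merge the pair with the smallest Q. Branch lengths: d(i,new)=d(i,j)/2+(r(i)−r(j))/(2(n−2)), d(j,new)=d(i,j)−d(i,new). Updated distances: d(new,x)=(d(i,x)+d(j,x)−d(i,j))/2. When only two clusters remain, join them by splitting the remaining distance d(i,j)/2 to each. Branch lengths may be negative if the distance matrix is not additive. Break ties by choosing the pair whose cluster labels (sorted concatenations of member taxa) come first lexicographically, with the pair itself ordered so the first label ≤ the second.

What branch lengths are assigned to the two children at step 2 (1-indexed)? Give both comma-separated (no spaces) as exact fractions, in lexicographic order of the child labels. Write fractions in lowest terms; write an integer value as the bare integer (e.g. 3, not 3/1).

29/16,3/16

1. join E+T (d=1, Q=-122) ⇒ ET; edges |E|=6/5, |T|=-1/5
  updated: d(C,ET)=18, d(ET,I)=8, d(ET,K)=11, d(ET,O)=19/2, d(ET,Q)=27/2
2. join I+Q (d=2, Q=-187/2) ⇒ IQ; edges |I|=29/16, |Q|=3/16
  updated: d(C,IQ)=10, d(ET,IQ)=39/4, d(IQ,K)=23/2, d(IQ,O)=27/2
3. join ET+IQ (d=39/4, Q=-255/4) ⇒ EIQT; edges |ET|=131/24, |IQ|=103/24
  updated: d(C,EIQT)=73/8, d(EIQT,K)=51/8, d(EIQT,O)=53/8
4. join C+K (d=3, Q=-61/2) ⇒ CK; edges |C|=39/16, |K|=9/16
  updated: d(CK,EIQT)=25/4, d(CK,O)=6
5. join CK+EIQT (d=25/4, Q=-151/8) ⇒ CEIKQT; edges |CK|=45/16, |EIQT|=55/16
  updated: d(CEIKQT,O)=51/16
6. join CEIKQT+O (d=51/16) ⇒ CEIKOQT; edges |CEIKQT|=51/32, |O|=51/32
final tree: (((C:39/16,K:9/16):45/16,((E:6/5,T:-1/5):131/24,(I:29/16,Q:3/16):103/24):55/16):51/32,O:51/32)
total length: 403/16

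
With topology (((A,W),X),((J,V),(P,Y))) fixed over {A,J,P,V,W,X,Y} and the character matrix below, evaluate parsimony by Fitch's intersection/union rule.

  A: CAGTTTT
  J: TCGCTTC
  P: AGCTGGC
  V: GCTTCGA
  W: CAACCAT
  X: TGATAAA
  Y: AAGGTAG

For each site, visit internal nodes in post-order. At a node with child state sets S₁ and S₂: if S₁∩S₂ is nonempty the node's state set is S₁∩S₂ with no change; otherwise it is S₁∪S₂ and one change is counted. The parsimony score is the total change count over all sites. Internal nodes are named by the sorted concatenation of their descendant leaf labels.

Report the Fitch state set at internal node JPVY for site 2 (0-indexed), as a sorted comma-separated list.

G

AW@0: {C} ∩ {C} = {C} (intersection, +0)
AWX@0: {C} ∪ {T} = {C,T} (union, +1)
JV@0: {T} ∪ {G} = {G,T} (union, +1)
PY@0: {A} ∩ {A} = {A} (intersection, +0)
JPVY@0: {G,T} ∪ {A} = {A,G,T} (union, +1)
AJPVWXY@0: {C,T} ∩ {A,G,T} = {T} (intersection, +0)
AW@1: {A} ∩ {A} = {A} (intersection, +0)
AWX@1: {A} ∪ {G} = {A,G} (union, +1)
JV@1: {C} ∩ {C} = {C} (intersection, +0)
PY@1: {G} ∪ {A} = {A,G} (union, +1)
JPVY@1: {C} ∪ {A,G} = {A,C,G} (union, +1)
AJPVWXY@1: {A,G} ∩ {A,C,G} = {A,G} (intersection, +0)
AW@2: {G} ∪ {A} = {A,G} (union, +1)
AWX@2: {A,G} ∩ {A} = {A} (intersection, +0)
JV@2: {G} ∪ {T} = {G,T} (union, +1)
PY@2: {C} ∪ {G} = {C,G} (union, +1)
JPVY@2: {G,T} ∩ {C,G} = {G} (intersection, +0)
AJPVWXY@2: {A} ∪ {G} = {A,G} (union, +1)
AW@3: {T} ∪ {C} = {C,T} (union, +1)
AWX@3: {C,T} ∩ {T} = {T} (intersection, +0)
JV@3: {C} ∪ {T} = {C,T} (union, +1)
PY@3: {T} ∪ {G} = {G,T} (union, +1)
JPVY@3: {C,T} ∩ {G,T} = {T} (intersection, +0)
AJPVWXY@3: {T} ∩ {T} = {T} (intersection, +0)
AW@4: {T} ∪ {C} = {C,T} (union, +1)
AWX@4: {C,T} ∪ {A} = {A,C,T} (union, +1)
JV@4: {T} ∪ {C} = {C,T} (union, +1)
PY@4: {G} ∪ {T} = {G,T} (union, +1)
JPVY@4: {C,T} ∩ {G,T} = {T} (intersection, +0)
AJPVWXY@4: {A,C,T} ∩ {T} = {T} (intersection, +0)
AW@5: {T} ∪ {A} = {A,T} (union, +1)
AWX@5: {A,T} ∩ {A} = {A} (intersection, +0)
JV@5: {T} ∪ {G} = {G,T} (union, +1)
PY@5: {G} ∪ {A} = {A,G} (union, +1)
JPVY@5: {G,T} ∩ {A,G} = {G} (intersection, +0)
AJPVWXY@5: {A} ∪ {G} = {A,G} (union, +1)
AW@6: {T} ∩ {T} = {T} (intersection, +0)
AWX@6: {T} ∪ {A} = {A,T} (union, +1)
JV@6: {C} ∪ {A} = {A,C} (union, +1)
PY@6: {C} ∪ {G} = {C,G} (union, +1)
JPVY@6: {A,C} ∩ {C,G} = {C} (intersection, +0)
AJPVWXY@6: {A,T} ∪ {C} = {A,C,T} (union, +1)
per-site changes: [3, 3, 4, 3, 4, 4, 4]; total = 25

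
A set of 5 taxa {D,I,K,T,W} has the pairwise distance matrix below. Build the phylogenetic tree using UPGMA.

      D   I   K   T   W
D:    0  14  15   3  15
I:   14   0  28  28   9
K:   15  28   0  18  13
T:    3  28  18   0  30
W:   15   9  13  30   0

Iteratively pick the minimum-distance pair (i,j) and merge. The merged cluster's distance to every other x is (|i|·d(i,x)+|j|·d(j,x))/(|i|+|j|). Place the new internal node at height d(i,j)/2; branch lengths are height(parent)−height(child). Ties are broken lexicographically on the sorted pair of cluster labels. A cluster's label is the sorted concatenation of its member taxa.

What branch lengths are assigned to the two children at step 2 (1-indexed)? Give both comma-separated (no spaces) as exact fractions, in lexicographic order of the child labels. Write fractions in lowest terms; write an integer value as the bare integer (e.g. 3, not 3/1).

iteration 1: select D,T (d=3); attach at lengths (3/2, 3/2); label the merged cluster DT
  updated: d(DT,I)=21, d(DT,K)=33/2, d(DT,W)=45/2
iteration 2: select I,W (d=9); attach at lengths (9/2, 9/2); label the merged cluster IW
  updated: d(DT,IW)=87/4, d(IW,K)=41/2
iteration 3: select DT,K (d=33/2); attach at lengths (27/4, 33/4); label the merged cluster DKT
  updated: d(DKT,IW)=64/3
iteration 4: select DKT,IW (d=64/3); attach at lengths (29/12, 37/6); label the merged cluster DIKTW
final tree: (((D:3/2,T:3/2):27/4,K:33/4):29/12,(I:9/2,W:9/2):37/6)
total length: 427/12

9/2,9/2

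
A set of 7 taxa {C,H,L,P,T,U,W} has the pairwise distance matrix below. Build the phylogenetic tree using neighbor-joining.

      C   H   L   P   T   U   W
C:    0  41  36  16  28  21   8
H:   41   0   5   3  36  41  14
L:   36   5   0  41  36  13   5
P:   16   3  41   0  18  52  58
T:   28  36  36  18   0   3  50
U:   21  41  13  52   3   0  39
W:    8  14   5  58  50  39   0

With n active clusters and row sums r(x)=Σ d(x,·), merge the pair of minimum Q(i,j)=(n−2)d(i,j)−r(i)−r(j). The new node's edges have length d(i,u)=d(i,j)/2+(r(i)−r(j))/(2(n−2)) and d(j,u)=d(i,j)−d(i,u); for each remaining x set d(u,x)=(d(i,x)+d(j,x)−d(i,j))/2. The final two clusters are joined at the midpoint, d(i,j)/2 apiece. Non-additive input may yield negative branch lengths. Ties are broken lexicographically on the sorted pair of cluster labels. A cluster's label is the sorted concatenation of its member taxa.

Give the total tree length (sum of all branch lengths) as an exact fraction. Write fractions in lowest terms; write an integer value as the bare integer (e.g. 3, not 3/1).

1007/16

iteration 1: select T,U (d=3, Q=-325); attach at lengths (17/10, 13/10); label the merged cluster TU
  updated: d(C,TU)=23, d(H,TU)=37, d(L,TU)=23, d(P,TU)=67/2, d(TU,W)=43
iteration 2: select H,P (d=3, Q=-479/2); attach at lengths (-79/16, 127/16); label the merged cluster HP
  updated: d(C,HP)=27, d(HP,L)=43/2, d(HP,TU)=135/4, d(HP,W)=69/2
iteration 3: select L,W (d=5, Q=-161); attach at lengths (5/3, 10/3); label the merged cluster LW
  updated: d(C,LW)=39/2, d(HP,LW)=51/2, d(LW,TU)=61/2
iteration 4: select C,TU (d=23, Q=-443/4); attach at lengths (113/16, 255/16); label the merged cluster CTU
  updated: d(CTU,HP)=151/8, d(CTU,LW)=27/2
iteration 5: select CTU,HP (d=151/8, Q=-463/8); attach at lengths (55/16, 247/16); label the merged cluster CHPTU
  updated: d(CHPTU,LW)=161/16
iteration 6: select CHPTU,LW (d=161/16); attach at lengths (161/32, 161/32); label the merged cluster CHLPTUW
final tree: (((C:113/16,(T:17/10,U:13/10):255/16):55/16,(H:-79/16,P:127/16):247/16):161/32,(L:5/3,W:10/3):161/32)
total length: 1007/16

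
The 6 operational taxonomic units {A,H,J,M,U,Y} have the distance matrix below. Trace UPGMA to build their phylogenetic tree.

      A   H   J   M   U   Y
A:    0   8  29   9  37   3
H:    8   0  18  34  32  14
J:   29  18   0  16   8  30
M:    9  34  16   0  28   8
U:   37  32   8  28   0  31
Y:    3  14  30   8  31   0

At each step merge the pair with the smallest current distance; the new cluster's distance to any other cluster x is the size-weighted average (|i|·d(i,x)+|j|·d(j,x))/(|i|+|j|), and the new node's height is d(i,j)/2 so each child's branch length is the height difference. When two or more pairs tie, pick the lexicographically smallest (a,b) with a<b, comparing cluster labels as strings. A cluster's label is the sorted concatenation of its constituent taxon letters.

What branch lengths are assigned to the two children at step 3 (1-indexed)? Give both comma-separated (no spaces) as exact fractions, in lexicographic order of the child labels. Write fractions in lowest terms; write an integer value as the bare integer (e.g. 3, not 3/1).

iteration 1: select A,Y (d=3); attach at lengths (3/2, 3/2); label the merged cluster AY
  updated: d(AY,H)=11, d(AY,J)=59/2, d(AY,M)=17/2, d(AY,U)=34
iteration 2: select J,U (d=8); attach at lengths (4, 4); label the merged cluster JU
  updated: d(AY,JU)=127/4, d(H,JU)=25, d(JU,M)=22
iteration 3: select AY,M (d=17/2); attach at lengths (11/4, 17/4); label the merged cluster AMY
  updated: d(AMY,H)=56/3, d(AMY,JU)=57/2
iteration 4: select AMY,H (d=56/3); attach at lengths (61/12, 28/3); label the merged cluster AHMY
  updated: d(AHMY,JU)=221/8
iteration 5: select AHMY,JU (d=221/8); attach at lengths (215/48, 157/16); label the merged cluster AHJMUY
final tree: ((((A:3/2,Y:3/2):11/4,M:17/4):61/12,H:28/3):215/48,(J:4,U:4):157/16)
total length: 1121/24

11/4,17/4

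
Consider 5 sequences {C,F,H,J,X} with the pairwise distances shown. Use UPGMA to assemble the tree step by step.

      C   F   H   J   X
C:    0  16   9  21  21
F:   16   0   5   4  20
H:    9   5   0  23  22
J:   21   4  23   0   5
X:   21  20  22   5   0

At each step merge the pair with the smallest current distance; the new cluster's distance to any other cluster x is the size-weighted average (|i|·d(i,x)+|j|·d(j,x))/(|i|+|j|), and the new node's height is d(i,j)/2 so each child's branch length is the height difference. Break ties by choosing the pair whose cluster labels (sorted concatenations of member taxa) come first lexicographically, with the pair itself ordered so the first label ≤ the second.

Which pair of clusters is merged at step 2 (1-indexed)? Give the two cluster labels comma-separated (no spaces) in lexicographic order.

C,H

step 1: merge (F,J) at d=4; branch lengths F→2, J→2; new cluster FJ
  updated: d(C,FJ)=37/2, d(FJ,H)=14, d(FJ,X)=25/2
step 2: merge (C,H) at d=9; branch lengths C→9/2, H→9/2; new cluster CH
  updated: d(CH,FJ)=65/4, d(CH,X)=43/2
step 3: merge (FJ,X) at d=25/2; branch lengths FJ→17/4, X→25/4; new cluster FJX
  updated: d(CH,FJX)=18
step 4: merge (CH,FJX) at d=18; branch lengths CH→9/2, FJX→11/4; new cluster CFHJX
final tree: ((C:9/2,H:9/2):9/2,((F:2,J:2):17/4,X:25/4):11/4)
total length: 123/4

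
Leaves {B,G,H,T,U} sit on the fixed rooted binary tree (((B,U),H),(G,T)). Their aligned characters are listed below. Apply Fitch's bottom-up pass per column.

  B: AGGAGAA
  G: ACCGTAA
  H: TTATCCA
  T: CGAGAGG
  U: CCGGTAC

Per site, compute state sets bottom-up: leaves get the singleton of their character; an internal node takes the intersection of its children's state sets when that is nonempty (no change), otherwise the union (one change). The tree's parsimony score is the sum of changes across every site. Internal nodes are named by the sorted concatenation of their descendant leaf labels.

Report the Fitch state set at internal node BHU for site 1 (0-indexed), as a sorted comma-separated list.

C,G,T

BU@0: {A} ∪ {C} = {A,C} (union, +1)
BHU@0: {A,C} ∪ {T} = {A,C,T} (union, +1)
GT@0: {A} ∪ {C} = {A,C} (union, +1)
BGHTU@0: {A,C,T} ∩ {A,C} = {A,C} (intersection, +0)
BU@1: {G} ∪ {C} = {C,G} (union, +1)
BHU@1: {C,G} ∪ {T} = {C,G,T} (union, +1)
GT@1: {C} ∪ {G} = {C,G} (union, +1)
BGHTU@1: {C,G,T} ∩ {C,G} = {C,G} (intersection, +0)
BU@2: {G} ∩ {G} = {G} (intersection, +0)
BHU@2: {G} ∪ {A} = {A,G} (union, +1)
GT@2: {C} ∪ {A} = {A,C} (union, +1)
BGHTU@2: {A,G} ∩ {A,C} = {A} (intersection, +0)
BU@3: {A} ∪ {G} = {A,G} (union, +1)
BHU@3: {A,G} ∪ {T} = {A,G,T} (union, +1)
GT@3: {G} ∩ {G} = {G} (intersection, +0)
BGHTU@3: {A,G,T} ∩ {G} = {G} (intersection, +0)
BU@4: {G} ∪ {T} = {G,T} (union, +1)
BHU@4: {G,T} ∪ {C} = {C,G,T} (union, +1)
GT@4: {T} ∪ {A} = {A,T} (union, +1)
BGHTU@4: {C,G,T} ∩ {A,T} = {T} (intersection, +0)
BU@5: {A} ∩ {A} = {A} (intersection, +0)
BHU@5: {A} ∪ {C} = {A,C} (union, +1)
GT@5: {A} ∪ {G} = {A,G} (union, +1)
BGHTU@5: {A,C} ∩ {A,G} = {A} (intersection, +0)
BU@6: {A} ∪ {C} = {A,C} (union, +1)
BHU@6: {A,C} ∩ {A} = {A} (intersection, +0)
GT@6: {A} ∪ {G} = {A,G} (union, +1)
BGHTU@6: {A} ∩ {A,G} = {A} (intersection, +0)
per-site changes: [3, 3, 2, 2, 3, 2, 2]; total = 17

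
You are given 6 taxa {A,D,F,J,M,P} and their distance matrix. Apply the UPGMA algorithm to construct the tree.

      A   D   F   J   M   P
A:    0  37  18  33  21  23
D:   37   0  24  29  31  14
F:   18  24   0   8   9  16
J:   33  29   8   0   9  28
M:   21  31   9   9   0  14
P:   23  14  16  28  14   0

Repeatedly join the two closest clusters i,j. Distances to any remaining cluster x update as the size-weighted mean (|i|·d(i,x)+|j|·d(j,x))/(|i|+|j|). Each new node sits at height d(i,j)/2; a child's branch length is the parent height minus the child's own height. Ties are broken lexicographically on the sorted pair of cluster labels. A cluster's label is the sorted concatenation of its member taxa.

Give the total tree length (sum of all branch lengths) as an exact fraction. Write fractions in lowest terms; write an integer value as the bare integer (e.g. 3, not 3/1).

806/15

step 1: merge (F,J) at d=8; branch lengths F→4, J→4; new cluster FJ
  updated: d(A,FJ)=51/2, d(D,FJ)=53/2, d(FJ,M)=9, d(FJ,P)=22
step 2: merge (FJ,M) at d=9; branch lengths FJ→1/2, M→9/2; new cluster FJM
  updated: d(A,FJM)=24, d(D,FJM)=28, d(FJM,P)=58/3
step 3: merge (D,P) at d=14; branch lengths D→7, P→7; new cluster DP
  updated: d(A,DP)=30, d(DP,FJM)=71/3
step 4: merge (DP,FJM) at d=71/3; branch lengths DP→29/6, FJM→22/3; new cluster DFJMP
  updated: d(A,DFJMP)=132/5
step 5: merge (A,DFJMP) at d=132/5; branch lengths A→66/5, DFJMP→41/30; new cluster ADFJMP
final tree: (A:66/5,((D:7,P:7):29/6,((F:4,J:4):1/2,M:9/2):22/3):41/30)
total length: 806/15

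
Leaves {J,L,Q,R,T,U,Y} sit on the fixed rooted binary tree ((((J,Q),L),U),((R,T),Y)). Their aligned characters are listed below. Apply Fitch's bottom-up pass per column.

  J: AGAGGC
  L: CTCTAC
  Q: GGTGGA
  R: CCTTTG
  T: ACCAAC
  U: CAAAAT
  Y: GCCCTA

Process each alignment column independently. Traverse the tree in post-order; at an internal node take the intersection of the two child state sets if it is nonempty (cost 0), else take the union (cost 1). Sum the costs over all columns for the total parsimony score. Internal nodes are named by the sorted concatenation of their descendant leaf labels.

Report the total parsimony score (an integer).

JQ@0: {A} ∪ {G} = {A,G} (union, +1)
JLQ@0: {A,G} ∪ {C} = {A,C,G} (union, +1)
JLQU@0: {A,C,G} ∩ {C} = {C} (intersection, +0)
RT@0: {C} ∪ {A} = {A,C} (union, +1)
RTY@0: {A,C} ∪ {G} = {A,C,G} (union, +1)
JLQRTUY@0: {C} ∩ {A,C,G} = {C} (intersection, +0)
JQ@1: {G} ∩ {G} = {G} (intersection, +0)
JLQ@1: {G} ∪ {T} = {G,T} (union, +1)
JLQU@1: {G,T} ∪ {A} = {A,G,T} (union, +1)
RT@1: {C} ∩ {C} = {C} (intersection, +0)
RTY@1: {C} ∩ {C} = {C} (intersection, +0)
JLQRTUY@1: {A,G,T} ∪ {C} = {A,C,G,T} (union, +1)
JQ@2: {A} ∪ {T} = {A,T} (union, +1)
JLQ@2: {A,T} ∪ {C} = {A,C,T} (union, +1)
JLQU@2: {A,C,T} ∩ {A} = {A} (intersection, +0)
RT@2: {T} ∪ {C} = {C,T} (union, +1)
RTY@2: {C,T} ∩ {C} = {C} (intersection, +0)
JLQRTUY@2: {A} ∪ {C} = {A,C} (union, +1)
JQ@3: {G} ∩ {G} = {G} (intersection, +0)
JLQ@3: {G} ∪ {T} = {G,T} (union, +1)
JLQU@3: {G,T} ∪ {A} = {A,G,T} (union, +1)
RT@3: {T} ∪ {A} = {A,T} (union, +1)
RTY@3: {A,T} ∪ {C} = {A,C,T} (union, +1)
JLQRTUY@3: {A,G,T} ∩ {A,C,T} = {A,T} (intersection, +0)
JQ@4: {G} ∩ {G} = {G} (intersection, +0)
JLQ@4: {G} ∪ {A} = {A,G} (union, +1)
JLQU@4: {A,G} ∩ {A} = {A} (intersection, +0)
RT@4: {T} ∪ {A} = {A,T} (union, +1)
RTY@4: {A,T} ∩ {T} = {T} (intersection, +0)
JLQRTUY@4: {A} ∪ {T} = {A,T} (union, +1)
JQ@5: {C} ∪ {A} = {A,C} (union, +1)
JLQ@5: {A,C} ∩ {C} = {C} (intersection, +0)
JLQU@5: {C} ∪ {T} = {C,T} (union, +1)
RT@5: {G} ∪ {C} = {C,G} (union, +1)
RTY@5: {C,G} ∪ {A} = {A,C,G} (union, +1)
JLQRTUY@5: {C,T} ∩ {A,C,G} = {C} (intersection, +0)
per-site changes: [4, 3, 4, 4, 3, 4]; total = 22

22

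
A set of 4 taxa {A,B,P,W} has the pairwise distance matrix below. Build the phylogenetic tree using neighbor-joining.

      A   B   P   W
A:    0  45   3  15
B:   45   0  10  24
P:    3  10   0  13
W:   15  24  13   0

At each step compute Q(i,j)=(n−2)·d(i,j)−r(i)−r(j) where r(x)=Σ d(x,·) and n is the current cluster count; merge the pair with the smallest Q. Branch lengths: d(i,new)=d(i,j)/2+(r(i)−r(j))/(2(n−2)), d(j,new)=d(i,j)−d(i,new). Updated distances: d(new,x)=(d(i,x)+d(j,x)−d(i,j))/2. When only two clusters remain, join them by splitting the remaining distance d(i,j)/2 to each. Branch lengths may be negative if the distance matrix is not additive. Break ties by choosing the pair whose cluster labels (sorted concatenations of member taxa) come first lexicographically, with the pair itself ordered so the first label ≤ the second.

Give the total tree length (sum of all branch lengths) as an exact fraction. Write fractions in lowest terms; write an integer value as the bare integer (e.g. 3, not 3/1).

135/4

1. join A+W (d=15, Q=-85) ⇒ AW; edges |A|=41/4, |W|=19/4
  updated: d(AW,B)=27, d(AW,P)=1/2
2. join AW+B (d=27, Q=-75/2) ⇒ ABW; edges |AW|=35/4, |B|=73/4
  updated: d(ABW,P)=-33/4
3. join ABW+P (d=-33/4) ⇒ ABPW; edges |ABW|=-33/8, |P|=-33/8
final tree: (((A:41/4,W:19/4):35/4,B:73/4):-33/8,P:-33/8)
total length: 135/4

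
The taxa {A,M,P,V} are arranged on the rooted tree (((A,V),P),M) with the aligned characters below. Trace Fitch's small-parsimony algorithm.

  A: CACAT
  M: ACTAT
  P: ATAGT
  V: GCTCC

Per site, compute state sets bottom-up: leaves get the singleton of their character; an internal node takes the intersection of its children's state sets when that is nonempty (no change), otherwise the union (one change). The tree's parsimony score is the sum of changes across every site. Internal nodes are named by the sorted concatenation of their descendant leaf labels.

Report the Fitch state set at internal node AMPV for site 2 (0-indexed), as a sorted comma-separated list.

T

site 0, node AV: A={C} ∪ V={G} → {C,G} (+1)
site 0, node APV: AV={C,G} ∪ P={A} → {A,C,G} (+1)
site 0, node AMPV: APV={A,C,G} ∩ M={A} → {A} (+0)
site 1, node AV: A={A} ∪ V={C} → {A,C} (+1)
site 1, node APV: AV={A,C} ∪ P={T} → {A,C,T} (+1)
site 1, node AMPV: APV={A,C,T} ∩ M={C} → {C} (+0)
site 2, node AV: A={C} ∪ V={T} → {C,T} (+1)
site 2, node APV: AV={C,T} ∪ P={A} → {A,C,T} (+1)
site 2, node AMPV: APV={A,C,T} ∩ M={T} → {T} (+0)
site 3, node AV: A={A} ∪ V={C} → {A,C} (+1)
site 3, node APV: AV={A,C} ∪ P={G} → {A,C,G} (+1)
site 3, node AMPV: APV={A,C,G} ∩ M={A} → {A} (+0)
site 4, node AV: A={T} ∪ V={C} → {C,T} (+1)
site 4, node APV: AV={C,T} ∩ P={T} → {T} (+0)
site 4, node AMPV: APV={T} ∩ M={T} → {T} (+0)
per-site changes: [2, 2, 2, 2, 1]; total = 9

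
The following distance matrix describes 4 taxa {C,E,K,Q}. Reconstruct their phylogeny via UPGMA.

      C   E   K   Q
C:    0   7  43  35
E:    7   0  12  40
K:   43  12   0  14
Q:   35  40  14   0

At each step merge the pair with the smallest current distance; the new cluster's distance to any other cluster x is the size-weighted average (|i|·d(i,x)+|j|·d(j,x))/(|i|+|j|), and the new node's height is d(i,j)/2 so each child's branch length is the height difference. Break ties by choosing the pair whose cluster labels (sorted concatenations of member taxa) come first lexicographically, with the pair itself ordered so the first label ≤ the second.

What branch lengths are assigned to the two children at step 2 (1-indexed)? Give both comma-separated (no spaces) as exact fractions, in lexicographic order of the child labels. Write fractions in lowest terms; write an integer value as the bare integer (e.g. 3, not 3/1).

iteration 1: select C,E (d=7); attach at lengths (7/2, 7/2); label the merged cluster CE
  updated: d(CE,K)=55/2, d(CE,Q)=75/2
iteration 2: select K,Q (d=14); attach at lengths (7, 7); label the merged cluster KQ
  updated: d(CE,KQ)=65/2
iteration 3: select CE,KQ (d=65/2); attach at lengths (51/4, 37/4); label the merged cluster CEKQ
final tree: ((C:7/2,E:7/2):51/4,(K:7,Q:7):37/4)
total length: 43

7,7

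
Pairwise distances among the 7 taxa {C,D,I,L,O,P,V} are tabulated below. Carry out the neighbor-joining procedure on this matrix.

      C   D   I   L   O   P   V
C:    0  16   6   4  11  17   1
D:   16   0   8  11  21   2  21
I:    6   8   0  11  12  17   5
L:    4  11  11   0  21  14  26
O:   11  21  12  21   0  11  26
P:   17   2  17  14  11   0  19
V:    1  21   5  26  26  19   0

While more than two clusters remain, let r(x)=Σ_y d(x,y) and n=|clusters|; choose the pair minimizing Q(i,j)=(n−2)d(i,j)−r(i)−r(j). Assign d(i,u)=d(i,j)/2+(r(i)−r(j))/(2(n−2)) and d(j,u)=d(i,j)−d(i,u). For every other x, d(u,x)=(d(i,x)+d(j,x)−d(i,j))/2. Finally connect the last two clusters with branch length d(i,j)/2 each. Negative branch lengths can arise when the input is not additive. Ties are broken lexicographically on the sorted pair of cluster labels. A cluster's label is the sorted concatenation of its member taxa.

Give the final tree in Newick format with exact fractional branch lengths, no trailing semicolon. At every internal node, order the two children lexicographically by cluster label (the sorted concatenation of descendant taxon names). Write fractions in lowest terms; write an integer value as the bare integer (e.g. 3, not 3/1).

1. join D+P (d=2, Q=-149) ⇒ DP; edges |D|=9/10, |P|=11/10
  updated: d(C,DP)=31/2, d(DP,I)=23/2, d(DP,L)=23/2, d(DP,O)=15, d(DP,V)=19
2. join C+V (d=1, Q=-221/2) ⇒ CV; edges |C|=-71/16, |V|=87/16
  updated: d(CV,DP)=67/4, d(CV,I)=5, d(CV,L)=29/2, d(CV,O)=18
3. join CV+I (d=5, Q=-315/4) ⇒ CIV; edges |CV|=119/24, |I|=1/24
  updated: d(CIV,DP)=93/8, d(CIV,L)=41/4, d(CIV,O)=25/2
4. join CIV+O (d=25/2, Q=-463/8) ⇒ CIOV; edges |CIV|=87/32, |O|=313/32
  updated: d(CIOV,DP)=113/16, d(CIOV,L)=75/8
5. join CIOV+DP (d=113/16, Q=-447/16) ⇒ CDIOPV; edges |CIOV|=79/32, |DP|=147/32
  updated: d(CDIOPV,L)=221/32
6. join CDIOPV+L (d=221/32) ⇒ CDILOPV; edges |CDIOPV|=221/64, |L|=221/64
final tree: (((((C:-71/16,V:87/16):119/24,I:1/24):87/32,O:313/32):79/32,(D:9/10,P:11/10):147/32):221/64,L:221/64)
total length: 1103/32

(((((C:-71/16,V:87/16):119/24,I:1/24):87/32,O:313/32):79/32,(D:9/10,P:11/10):147/32):221/64,L:221/64)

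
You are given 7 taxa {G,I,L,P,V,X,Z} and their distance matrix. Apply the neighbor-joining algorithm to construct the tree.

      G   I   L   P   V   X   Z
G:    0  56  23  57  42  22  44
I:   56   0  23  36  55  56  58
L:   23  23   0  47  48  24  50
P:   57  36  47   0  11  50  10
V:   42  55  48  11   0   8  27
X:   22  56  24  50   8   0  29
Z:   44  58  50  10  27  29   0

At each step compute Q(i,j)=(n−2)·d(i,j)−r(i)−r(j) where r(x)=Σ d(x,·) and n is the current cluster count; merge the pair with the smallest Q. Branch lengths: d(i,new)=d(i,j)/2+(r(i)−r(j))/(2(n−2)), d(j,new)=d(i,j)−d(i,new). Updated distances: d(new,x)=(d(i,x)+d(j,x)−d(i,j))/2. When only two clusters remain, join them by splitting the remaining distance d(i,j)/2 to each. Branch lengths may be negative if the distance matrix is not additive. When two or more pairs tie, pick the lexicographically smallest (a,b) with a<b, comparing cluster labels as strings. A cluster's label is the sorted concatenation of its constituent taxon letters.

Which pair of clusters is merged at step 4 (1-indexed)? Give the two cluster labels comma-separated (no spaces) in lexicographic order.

G,IL

step 1: merge (I,L) at d=23, Q=-384; branch lengths I→92/5, L→23/5; new cluster IL
  updated: d(G,IL)=28, d(IL,P)=30, d(IL,V)=40, d(IL,X)=57/2, d(IL,Z)=85/2
step 2: merge (P,Z) at d=10, Q=-541/2; branch lengths P→91/16, Z→69/16; new cluster PZ
  updated: d(G,PZ)=91/2, d(IL,PZ)=125/4, d(PZ,V)=14, d(PZ,X)=69/2
step 3: merge (PZ,V) at d=14, Q=-749/4; branch lengths PZ→253/24, V→83/24; new cluster PVZ
  updated: d(G,PVZ)=147/4, d(IL,PVZ)=229/8, d(PVZ,X)=57/4
step 4: merge (G,IL) at d=28, Q=-927/8; branch lengths G→461/32, IL→435/32; new cluster GIL
  updated: d(GIL,PVZ)=299/16, d(GIL,X)=45/4
step 5: merge (GIL,PVZ) at d=299/16, Q=-707/16; branch lengths GIL→251/32, PVZ→347/32; new cluster GILPVZ
  updated: d(GILPVZ,X)=109/32
step 6: merge (GILPVZ,X) at d=109/32; branch lengths GILPVZ→109/64, X→109/64; new cluster GILPVXZ
final tree: (((G:461/32,(I:92/5,L:23/5):435/32):251/32,((P:91/16,Z:69/16):253/24,V:83/24):347/32):109/64,X:109/64)
total length: 3107/32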